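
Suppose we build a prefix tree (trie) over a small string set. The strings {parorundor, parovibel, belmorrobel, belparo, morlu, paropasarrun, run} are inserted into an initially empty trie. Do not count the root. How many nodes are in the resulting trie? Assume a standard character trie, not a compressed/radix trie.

46

Insert word by word; a character creates a node only if that edge doesn't already exist:
  "parorundor" → 10 new (p, a, r, o, r, u, n, d, o, r)
  "parovibel" → prefix "paro" already present; 5 new (v, i, b, e, l)
  "belmorrobel" → 11 new (b, e, l, m, o, r, r, o, b, e, l)
  "belparo" → prefix "bel" already present; 4 new (p, a, r, o)
  "morlu" → 5 new (m, o, r, l, u)
  "paropasarrun" → prefix "paro" already present; 8 new (p, a, s, a, r, r, u, n)
  "run" → 3 new (r, u, n)
Total nodes = 10 + 5 + 11 + 4 + 5 + 8 + 3 = 46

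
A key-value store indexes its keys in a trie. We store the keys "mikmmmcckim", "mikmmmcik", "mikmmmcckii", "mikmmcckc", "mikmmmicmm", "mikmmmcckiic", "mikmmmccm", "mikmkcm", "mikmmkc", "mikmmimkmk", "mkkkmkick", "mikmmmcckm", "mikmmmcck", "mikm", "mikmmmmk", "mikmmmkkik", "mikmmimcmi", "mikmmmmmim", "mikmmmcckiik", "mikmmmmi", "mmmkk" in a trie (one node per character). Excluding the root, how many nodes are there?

61

For each word, the new-node count is its length minus the longest prefix already in the trie:
  "mikmmmcckim" → 11 new (m, i, k, m, m, m, c, c, k, i, m)
  "mikmmmcik" → prefix "mikmmmc" already present; 2 new (i, k)
  "mikmmmcckii" → prefix "mikmmmccki" already present; 1 new (i)
  "mikmmcckc" → prefix "mikmm" already present; 4 new (c, c, k, c)
  "mikmmmicmm" → prefix "mikmmm" already present; 4 new (i, c, m, m)
  "mikmmmcckiic" → prefix "mikmmmcckii" already present; 1 new (c)
  "mikmmmccm" → prefix "mikmmmcc" already present; 1 new (m)
  "mikmkcm" → prefix "mikm" already present; 3 new (k, c, m)
  "mikmmkc" → prefix "mikmm" already present; 2 new (k, c)
  "mikmmimkmk" → prefix "mikmm" already present; 5 new (i, m, k, m, k)
  "mkkkmkick" → prefix "m" already present; 8 new (k, k, k, m, k, i, c, k)
  "mikmmmcckm" → prefix "mikmmmcck" already present; 1 new (m)
  "mikmmmcck" → prefix "mikmmmcck" already present; 0 new (none)
  "mikm" → prefix "mikm" already present; 0 new (none)
  "mikmmmmk" → prefix "mikmmm" already present; 2 new (m, k)
  "mikmmmkkik" → prefix "mikmmm" already present; 4 new (k, k, i, k)
  "mikmmimcmi" → prefix "mikmmim" already present; 3 new (c, m, i)
  "mikmmmmmim" → prefix "mikmmmm" already present; 3 new (m, i, m)
  "mikmmmcckiik" → prefix "mikmmmcckii" already present; 1 new (k)
  "mikmmmmi" → prefix "mikmmmm" already present; 1 new (i)
  "mmmkk" → prefix "m" already present; 4 new (m, m, k, k)
Total nodes = 11 + 2 + 1 + 4 + 4 + 1 + 1 + 3 + 2 + 5 + 8 + 1 + 0 + 0 + 2 + 4 + 3 + 3 + 1 + 1 + 4 = 61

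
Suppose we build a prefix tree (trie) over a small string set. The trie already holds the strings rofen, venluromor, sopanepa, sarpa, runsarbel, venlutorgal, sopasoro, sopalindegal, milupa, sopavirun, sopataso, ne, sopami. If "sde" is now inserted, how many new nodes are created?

"s" is already a path in the trie; the remaining "de" must be added.
Each of the 2 remaining characters creates one node.

2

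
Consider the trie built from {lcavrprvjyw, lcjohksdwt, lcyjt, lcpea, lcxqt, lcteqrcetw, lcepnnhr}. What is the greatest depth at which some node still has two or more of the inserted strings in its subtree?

Look for the deepest trie node that still has at least two words in its subtree.
"lcavrprvjyw" and "lcepnnhr" agree on "lc" (2 characters) before diverging; nothing deeper is shared.
Longest shared-prefix length: 2

2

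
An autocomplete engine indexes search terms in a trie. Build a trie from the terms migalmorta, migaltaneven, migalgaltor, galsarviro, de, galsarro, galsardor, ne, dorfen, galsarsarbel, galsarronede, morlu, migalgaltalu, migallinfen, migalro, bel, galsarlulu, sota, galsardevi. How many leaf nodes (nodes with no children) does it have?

18

A leaf is a node with no children — equivalently, the end of a word that is not a proper prefix of any other stored word.
Those words: "bel", "de", "dorfen", "galsardevi", "galsardor", "galsarlulu", "galsarronede", "galsarsarbel", "galsarviro", "migalgaltalu", "migalgaltor", "migallinfen", "migalmorta", "migalro", "migaltaneven", "morlu", "ne", "sota"
Leaf count: 18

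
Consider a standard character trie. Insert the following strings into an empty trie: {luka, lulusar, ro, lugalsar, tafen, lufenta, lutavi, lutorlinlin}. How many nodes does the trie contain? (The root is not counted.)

Count nodes per top-level branch (shared prefixes stored once):
  'l'-branch (lufenta, lugalsar, luka, lulusar, lutavi, lutorlinlin): 32 nodes
  'r'-branch (ro): 2 nodes
  't'-branch (tafen): 5 nodes
Sum: 39

39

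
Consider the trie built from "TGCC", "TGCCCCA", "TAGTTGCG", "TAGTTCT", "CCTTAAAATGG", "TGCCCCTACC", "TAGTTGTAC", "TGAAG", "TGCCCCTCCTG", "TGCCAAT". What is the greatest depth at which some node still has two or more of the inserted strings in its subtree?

Look for the deepest trie node that still has at least two words in its subtree.
e.g. "TGCCCCTACC" and "TGCCCCTCCTG" share the prefix "TGCCCCT" of length 7; no pair shares a longer one.
Longest shared-prefix length: 7

7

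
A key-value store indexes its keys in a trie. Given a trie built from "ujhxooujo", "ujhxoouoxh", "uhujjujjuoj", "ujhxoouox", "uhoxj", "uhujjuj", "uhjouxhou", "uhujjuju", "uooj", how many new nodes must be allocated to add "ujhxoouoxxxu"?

3

"ujhxoouox" is already a path in the trie; the remaining "xxu" must be added.
So 12 − 9 = 3 new nodes.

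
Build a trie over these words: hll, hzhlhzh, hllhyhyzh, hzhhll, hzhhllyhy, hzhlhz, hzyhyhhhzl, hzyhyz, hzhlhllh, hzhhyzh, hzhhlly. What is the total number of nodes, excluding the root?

36

For each word, the new-node count is its length minus the longest prefix already in the trie:
  "hll" → 3 new (h, l, l)
  "hzhlhzh" → prefix "h" already present; 6 new (z, h, l, h, z, h)
  "hllhyhyzh" → prefix "hll" already present; 6 new (h, y, h, y, z, h)
  "hzhhll" → prefix "hzh" already present; 3 new (h, l, l)
  "hzhhllyhy" → prefix "hzhhll" already present; 3 new (y, h, y)
  "hzhlhz" → prefix "hzhlhz" already present; 0 new (none)
  "hzyhyhhhzl" → prefix "hz" already present; 8 new (y, h, y, h, h, h, z, l)
  "hzyhyz" → prefix "hzyhy" already present; 1 new (z)
  "hzhlhllh" → prefix "hzhlh" already present; 3 new (l, l, h)
  "hzhhyzh" → prefix "hzhh" already present; 3 new (y, z, h)
  "hzhhlly" → prefix "hzhhlly" already present; 0 new (none)
Total nodes = 3 + 6 + 6 + 3 + 3 + 0 + 8 + 1 + 3 + 3 + 0 = 36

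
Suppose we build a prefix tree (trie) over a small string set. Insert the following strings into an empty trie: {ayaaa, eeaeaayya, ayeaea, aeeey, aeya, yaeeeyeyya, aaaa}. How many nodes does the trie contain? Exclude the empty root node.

Trie structure (* marks end of a word):
(root)
├─ a
│  ├─ a
│  │  └─ a
│  │     └─ a *
│  ├─ e
│  │  ├─ e
│  │  │  └─ e
│  │  │     └─ y *
│  │  └─ y
│  │     └─ a *
│  └─ y
│     ├─ a
│     │  └─ a
│     │     └─ a *
│     └─ e
│        └─ a
│           └─ e
│              └─ a *
├─ e
│  └─ e
│     └─ a
│        └─ e
│           └─ a
│              └─ a
│                 └─ y
│                    └─ y
│                       └─ a *
└─ y
   └─ a
      └─ e
         └─ e
            └─ e
               └─ y
                  └─ e
                     └─ y
                        └─ y
                           └─ a *
Counting every labelled node above: 37.

37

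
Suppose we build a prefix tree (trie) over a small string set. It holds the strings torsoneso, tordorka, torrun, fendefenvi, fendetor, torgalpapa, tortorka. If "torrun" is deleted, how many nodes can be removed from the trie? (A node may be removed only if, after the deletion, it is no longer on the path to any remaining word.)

A node on "torrun"'s path can go only if nothing else ends at it or branches off below it.
The suffix "run" (3 nodes) is used only by "torrun"; the node for "tor" still has the child "s", so pruning stops there.
Nodes removed: 3

3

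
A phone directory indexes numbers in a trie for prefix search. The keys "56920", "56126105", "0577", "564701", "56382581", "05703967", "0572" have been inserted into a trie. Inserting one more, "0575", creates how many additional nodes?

1

Walking "0575" from the root, the first 3 characters ("057") follow existing edges; "5" is the first miss.
So 4 − 3 = 1 new nodes.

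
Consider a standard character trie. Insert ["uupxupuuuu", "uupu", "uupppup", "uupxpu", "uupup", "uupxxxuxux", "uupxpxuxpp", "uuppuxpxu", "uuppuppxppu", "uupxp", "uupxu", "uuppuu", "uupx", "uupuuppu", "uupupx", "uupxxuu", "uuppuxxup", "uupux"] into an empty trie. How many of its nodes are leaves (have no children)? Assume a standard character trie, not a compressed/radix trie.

13

A leaf is a node with no children — equivalently, the end of a word that is not a proper prefix of any other stored word.
Those words: "uupppup", "uuppuppxppu", "uuppuu", "uuppuxpxu", "uuppuxxup", "uupupx", "uupuuppu", "uupux", "uupxpu", "uupxpxuxpp", "uupxupuuuu", "uupxxuu", "uupxxxuxux"
Leaf count: 13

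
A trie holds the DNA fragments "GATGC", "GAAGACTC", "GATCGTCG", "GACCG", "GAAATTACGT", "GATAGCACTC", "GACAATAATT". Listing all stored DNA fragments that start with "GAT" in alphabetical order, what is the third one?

Words with prefix "GAT", in lexicographic order: "GATAGCACTC", "GATCGTCG", "GATGC"
The 3rd is GATGC.

GATGC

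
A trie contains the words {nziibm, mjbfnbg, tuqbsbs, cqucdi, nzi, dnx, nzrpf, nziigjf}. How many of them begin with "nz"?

4

Filter for entries beginning with "nz":
Words under "nz": nzi, nziibm, nziigjf, nzrpf
Count: 4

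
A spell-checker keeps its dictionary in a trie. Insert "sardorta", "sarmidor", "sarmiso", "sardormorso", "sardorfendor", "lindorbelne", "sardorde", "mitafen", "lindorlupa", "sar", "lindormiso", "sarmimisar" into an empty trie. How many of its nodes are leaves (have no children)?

11

Leaves are exactly the stored words that no other stored word extends.
Those words: "lindorbelne", "lindorlupa", "lindormiso", "mitafen", "sardorde", "sardorfendor", "sardormorso", "sardorta", "sarmidor", "sarmimisar", "sarmiso"
Leaf count: 11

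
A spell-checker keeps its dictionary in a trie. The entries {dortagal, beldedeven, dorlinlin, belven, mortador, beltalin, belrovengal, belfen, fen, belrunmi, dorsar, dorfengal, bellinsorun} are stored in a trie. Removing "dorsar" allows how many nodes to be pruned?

3

After clearing the end-marker at "dorsar", prune upward until reaching a node still needed by another word.
The suffix "sar" (3 nodes) is used only by "dorsar"; the node for "dor" still has the child "t", so pruning stops there.
Nodes removed: 3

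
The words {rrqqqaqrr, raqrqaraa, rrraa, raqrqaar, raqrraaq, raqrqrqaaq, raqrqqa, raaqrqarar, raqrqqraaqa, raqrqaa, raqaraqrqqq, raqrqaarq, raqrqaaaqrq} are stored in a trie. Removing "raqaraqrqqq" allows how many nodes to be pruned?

After clearing the end-marker at "raqaraqrqqq", prune upward until reaching a node still needed by another word.
The suffix "araqrqqq" (8 nodes) is used only by "raqaraqrqqq"; the node for "raq" still has the child "r", so pruning stops there.
Nodes removed: 8

8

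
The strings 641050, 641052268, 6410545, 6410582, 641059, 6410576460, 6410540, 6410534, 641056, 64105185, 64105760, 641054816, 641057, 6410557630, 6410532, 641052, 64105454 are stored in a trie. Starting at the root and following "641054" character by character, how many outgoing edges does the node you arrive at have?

3

Walk "641054" from the root, arriving at one node.
Distinct next characters after "641054": 0, 5, 8.
That node has 3 child edges.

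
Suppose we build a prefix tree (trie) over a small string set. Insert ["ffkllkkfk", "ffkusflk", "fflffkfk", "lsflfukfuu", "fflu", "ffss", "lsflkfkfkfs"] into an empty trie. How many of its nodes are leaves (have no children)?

7

Leaves are exactly the stored words that no other stored word extends.
Those words: "ffkllkkfk", "ffkusflk", "fflffkfk", "fflu", "ffss", "lsflfukfuu", "lsflkfkfkfs"
Leaf count: 7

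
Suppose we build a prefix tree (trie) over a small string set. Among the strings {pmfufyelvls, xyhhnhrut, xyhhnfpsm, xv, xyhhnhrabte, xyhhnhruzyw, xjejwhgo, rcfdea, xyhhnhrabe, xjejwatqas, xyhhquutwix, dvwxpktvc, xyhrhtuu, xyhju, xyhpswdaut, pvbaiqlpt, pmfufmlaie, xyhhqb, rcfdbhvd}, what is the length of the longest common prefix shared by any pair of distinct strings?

Equivalently: take the maximum, over all pairs, of their longest common prefix length.
"xyhhnhrabe" and "xyhhnhrabte" agree on "xyhhnhrab" (9 characters) before diverging; nothing deeper is shared.
Longest shared-prefix length: 9

9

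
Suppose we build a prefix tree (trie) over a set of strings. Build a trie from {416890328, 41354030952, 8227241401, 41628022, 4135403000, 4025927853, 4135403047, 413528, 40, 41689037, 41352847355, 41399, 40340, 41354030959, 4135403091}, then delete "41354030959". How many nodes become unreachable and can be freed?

1

Walk "41354030959" from the leaf back toward the root, removing each node that no remaining word uses.
The suffix "9" (1 node) is used only by "41354030959"; the node for "4135403095" still has the child "2", so pruning stops there.
Nodes removed: 1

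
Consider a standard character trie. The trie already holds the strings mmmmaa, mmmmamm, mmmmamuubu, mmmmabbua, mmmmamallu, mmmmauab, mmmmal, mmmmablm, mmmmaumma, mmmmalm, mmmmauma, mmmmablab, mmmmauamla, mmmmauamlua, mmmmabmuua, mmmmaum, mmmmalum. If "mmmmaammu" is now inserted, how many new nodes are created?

3

"mmmmaa" is already a path in the trie; the remaining "mmu" must be added.
So 9 − 6 = 3 new nodes.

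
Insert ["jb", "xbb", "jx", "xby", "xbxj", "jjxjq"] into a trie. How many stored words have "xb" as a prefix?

3

Filter for entries beginning with "xb":
Words under "xb": xbb, xbxj, xby
Count: 3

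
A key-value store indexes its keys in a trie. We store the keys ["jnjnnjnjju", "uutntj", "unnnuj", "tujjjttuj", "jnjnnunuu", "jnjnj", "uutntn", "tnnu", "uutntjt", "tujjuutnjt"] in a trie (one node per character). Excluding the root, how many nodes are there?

46

For each word, the new-node count is its length minus the longest prefix already in the trie:
  "jnjnnjnjju" → 10 new (j, n, j, n, n, j, n, j, j, u)
  "uutntj" → 6 new (u, u, t, n, t, j)
  "unnnuj" → prefix "u" already present; 5 new (n, n, n, u, j)
  "tujjjttuj" → 9 new (t, u, j, j, j, t, t, u, j)
  "jnjnnunuu" → prefix "jnjnn" already present; 4 new (u, n, u, u)
  "jnjnj" → prefix "jnjn" already present; 1 new (j)
  "uutntn" → prefix "uutnt" already present; 1 new (n)
  "tnnu" → prefix "t" already present; 3 new (n, n, u)
  "uutntjt" → prefix "uutntj" already present; 1 new (t)
  "tujjuutnjt" → prefix "tujj" already present; 6 new (u, u, t, n, j, t)
Total nodes = 10 + 6 + 5 + 9 + 4 + 1 + 1 + 3 + 1 + 6 = 46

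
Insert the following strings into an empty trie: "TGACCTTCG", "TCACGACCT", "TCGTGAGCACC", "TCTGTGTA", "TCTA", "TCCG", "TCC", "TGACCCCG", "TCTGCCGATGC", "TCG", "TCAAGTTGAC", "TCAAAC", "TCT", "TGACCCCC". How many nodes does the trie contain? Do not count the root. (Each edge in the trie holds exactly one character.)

For each word, the new-node count is its length minus the longest prefix already in the trie:
  "TGACCTTCG" → 9 new (T, G, A, C, C, T, T, C, G)
  "TCACGACCT" → prefix "T" already present; 8 new (C, A, C, G, A, C, C, T)
  "TCGTGAGCACC" → prefix "TC" already present; 9 new (G, T, G, A, G, C, A, C, C)
  "TCTGTGTA" → prefix "TC" already present; 6 new (T, G, T, G, T, A)
  "TCTA" → prefix "TCT" already present; 1 new (A)
  "TCCG" → prefix "TC" already present; 2 new (C, G)
  "TCC" → prefix "TCC" already present; 0 new (none)
  "TGACCCCG" → prefix "TGACC" already present; 3 new (C, C, G)
  "TCTGCCGATGC" → prefix "TCTG" already present; 7 new (C, C, G, A, T, G, C)
  "TCG" → prefix "TCG" already present; 0 new (none)
  "TCAAGTTGAC" → prefix "TCA" already present; 7 new (A, G, T, T, G, A, C)
  "TCAAAC" → prefix "TCAA" already present; 2 new (A, C)
  "TCT" → prefix "TCT" already present; 0 new (none)
  "TGACCCCC" → prefix "TGACCCC" already present; 1 new (C)
Total nodes = 9 + 8 + 9 + 6 + 1 + 2 + 0 + 3 + 7 + 0 + 7 + 2 + 0 + 1 = 55

55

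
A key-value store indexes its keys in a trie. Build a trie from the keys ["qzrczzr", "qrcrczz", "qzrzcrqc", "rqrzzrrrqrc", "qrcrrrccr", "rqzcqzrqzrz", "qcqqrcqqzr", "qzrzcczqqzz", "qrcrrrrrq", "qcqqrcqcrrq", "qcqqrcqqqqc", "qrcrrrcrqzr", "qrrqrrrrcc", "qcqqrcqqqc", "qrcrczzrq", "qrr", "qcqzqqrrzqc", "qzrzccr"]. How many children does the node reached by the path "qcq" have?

The children of the "qcq" node are the distinct next characters among strings starting with "qcq".
Distinct next characters after "qcq": q, z.
That node has 2 child edges.

2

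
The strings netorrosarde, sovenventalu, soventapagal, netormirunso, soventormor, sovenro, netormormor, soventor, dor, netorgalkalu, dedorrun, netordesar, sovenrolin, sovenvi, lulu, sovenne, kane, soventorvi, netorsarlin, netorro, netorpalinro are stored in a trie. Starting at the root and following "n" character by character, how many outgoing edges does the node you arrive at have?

Follow the path "n" to its node, then look at its outgoing edges.
Distinct next characters after "n": e.
That node has 1 child edge.

1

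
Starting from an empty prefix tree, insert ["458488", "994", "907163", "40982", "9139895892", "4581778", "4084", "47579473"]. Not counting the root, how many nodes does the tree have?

Trace insertions, counting only characters that open a new branch:
  "458488" → 6 new (4, 5, 8, 4, 8, 8)
  "994" → 3 new (9, 9, 4)
  "907163" → prefix "9" already present; 5 new (0, 7, 1, 6, 3)
  "40982" → prefix "4" already present; 4 new (0, 9, 8, 2)
  "9139895892" → prefix "9" already present; 9 new (1, 3, 9, 8, 9, 5, 8, 9, 2)
  "4581778" → prefix "458" already present; 4 new (1, 7, 7, 8)
  "4084" → prefix "40" already present; 2 new (8, 4)
  "47579473" → prefix "4" already present; 7 new (7, 5, 7, 9, 4, 7, 3)
Total nodes = 6 + 3 + 5 + 4 + 9 + 4 + 2 + 7 = 40

40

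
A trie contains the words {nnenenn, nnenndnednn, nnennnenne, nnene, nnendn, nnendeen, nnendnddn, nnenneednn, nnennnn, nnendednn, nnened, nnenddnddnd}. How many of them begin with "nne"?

12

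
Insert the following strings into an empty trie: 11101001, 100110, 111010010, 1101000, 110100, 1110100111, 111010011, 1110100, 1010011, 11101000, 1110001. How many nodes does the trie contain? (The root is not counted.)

30

Trie structure (* marks end of a word):
(root)
└─ 1
   ├─ 0
   │  ├─ 0
   │  │  └─ 1
   │  │     └─ 1
   │  │        └─ 0 *
   │  └─ 1
   │     └─ 0
   │        └─ 0
   │           └─ 1
   │              └─ 1 *
   └─ 1
      ├─ 0
      │  └─ 1
      │     └─ 0
      │        └─ 0 *
      │           └─ 0 *
      └─ 1
         └─ 0
            ├─ 0
            │  └─ 0
            │     └─ 1 *
            └─ 1
               └─ 0
                  └─ 0 *
                     ├─ 0 *
                     └─ 1 *
                        ├─ 0 *
                        └─ 1 *
                           └─ 1 *
Counting every labelled node above: 30.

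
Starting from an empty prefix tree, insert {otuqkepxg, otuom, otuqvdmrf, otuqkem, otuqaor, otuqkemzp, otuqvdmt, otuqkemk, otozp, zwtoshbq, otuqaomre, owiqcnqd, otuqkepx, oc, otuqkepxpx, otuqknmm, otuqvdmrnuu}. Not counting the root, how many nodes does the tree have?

Count nodes per top-level branch (shared prefixes stored once):
  'o'-branch (oc, otozp, otuom, otuqaomre, otuqaor, otuqkem, otuqkemk, otuqkemzp, otuqkepx, otuqkepxg, otuqkepxpx, otuqknmm, otuqvdmrf, otuqvdmrnuu, otuqvdmt, owiqcnqd): 46 nodes
  'z'-branch (zwtoshbq): 8 nodes
Sum: 54

54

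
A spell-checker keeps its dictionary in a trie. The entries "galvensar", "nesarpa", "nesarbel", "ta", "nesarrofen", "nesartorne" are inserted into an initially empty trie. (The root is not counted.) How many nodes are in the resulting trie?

31

Trie structure (* marks end of a word):
(root)
├─ g
│  └─ a
│     └─ l
│        └─ v
│           └─ e
│              └─ n
│                 └─ s
│                    └─ a
│                       └─ r *
├─ n
│  └─ e
│     └─ s
│        └─ a
│           └─ r
│              ├─ b
│              │  └─ e
│              │     └─ l *
│              ├─ p
│              │  └─ a *
│              ├─ r
│              │  └─ o
│              │     └─ f
│              │        └─ e
│              │           └─ n *
│              └─ t
│                 └─ o
│                    └─ r
│                       └─ n
│                          └─ e *
└─ t
   └─ a *
Counting every labelled node above: 31.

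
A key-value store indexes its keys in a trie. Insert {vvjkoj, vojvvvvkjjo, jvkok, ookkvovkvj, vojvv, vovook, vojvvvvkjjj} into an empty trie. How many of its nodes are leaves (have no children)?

6

A leaf is a node with no children — equivalently, the end of a word that is not a proper prefix of any other stored word.
Those words: "jvkok", "ookkvovkvj", "vojvvvvkjjj", "vojvvvvkjjo", "vovook", "vvjkoj"
Leaf count: 6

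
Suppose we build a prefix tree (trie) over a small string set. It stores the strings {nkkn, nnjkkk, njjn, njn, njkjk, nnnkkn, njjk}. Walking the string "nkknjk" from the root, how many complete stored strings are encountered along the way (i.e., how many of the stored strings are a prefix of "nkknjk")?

Walk "nkknjk" from the root; an end-of-word marker is hit whenever a stored word is a prefix of "nkknjk".
Prefixes of the query that are stored words: "nkkn"
Count: 1

1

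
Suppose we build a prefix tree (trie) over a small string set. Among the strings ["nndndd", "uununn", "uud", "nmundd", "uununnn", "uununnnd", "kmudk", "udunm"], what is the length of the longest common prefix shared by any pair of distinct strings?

Equivalently: take the maximum, over all pairs, of their longest common prefix length.
"uununnn" and "uununnnd" agree on "uununnn" (7 characters) before diverging; nothing deeper is shared.
Longest shared-prefix length: 7

7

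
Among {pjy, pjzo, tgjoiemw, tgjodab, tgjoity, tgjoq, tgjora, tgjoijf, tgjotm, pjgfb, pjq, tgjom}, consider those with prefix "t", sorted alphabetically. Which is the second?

tgjoiemw

Words with prefix "t", in lexicographic order: "tgjodab", "tgjoiemw", "tgjoijf", "tgjoity", "tgjom", "tgjoq", "tgjora", "tgjotm"
The 2nd is tgjoiemw.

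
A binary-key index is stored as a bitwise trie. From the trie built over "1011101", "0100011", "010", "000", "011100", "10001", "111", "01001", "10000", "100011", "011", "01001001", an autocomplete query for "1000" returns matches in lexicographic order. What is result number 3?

DFS of the "1000" subtree visits, in order: "10000", "10001", "100011"
Position 3: 100011

100011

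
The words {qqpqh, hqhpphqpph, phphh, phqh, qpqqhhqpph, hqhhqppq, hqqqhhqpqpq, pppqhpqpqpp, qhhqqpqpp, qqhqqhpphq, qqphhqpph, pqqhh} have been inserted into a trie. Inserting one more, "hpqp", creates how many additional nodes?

The longest prefix of "hpqp" already in the trie is "h" (length 1).
So 4 − 1 = 3 new nodes.

3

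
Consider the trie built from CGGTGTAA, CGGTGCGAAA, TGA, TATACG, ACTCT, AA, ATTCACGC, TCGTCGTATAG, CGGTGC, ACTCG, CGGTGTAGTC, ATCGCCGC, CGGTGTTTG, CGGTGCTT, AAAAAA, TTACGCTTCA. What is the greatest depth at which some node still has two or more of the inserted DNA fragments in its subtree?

Equivalently: take the maximum, over all pairs, of their longest common prefix length.
"CGGTGTAA" and "CGGTGTAGTC" agree on "CGGTGTA" (7 characters) before diverging; nothing deeper is shared.
Longest shared-prefix length: 7

7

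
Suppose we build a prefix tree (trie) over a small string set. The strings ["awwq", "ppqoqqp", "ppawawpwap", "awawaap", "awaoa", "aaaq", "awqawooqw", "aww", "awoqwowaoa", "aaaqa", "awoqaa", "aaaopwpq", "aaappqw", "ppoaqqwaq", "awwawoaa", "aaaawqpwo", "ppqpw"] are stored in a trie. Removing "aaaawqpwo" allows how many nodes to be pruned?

After clearing the end-marker at "aaaawqpwo", prune upward until reaching a node still needed by another word.
The suffix "awqpwo" (6 nodes) is used only by "aaaawqpwo"; the node for "aaa" still has the child "q", so pruning stops there.
Nodes removed: 6

6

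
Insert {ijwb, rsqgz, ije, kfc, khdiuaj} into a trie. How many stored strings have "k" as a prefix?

Traverse to the node for "k", then collect every word in that subtree.
Words under "k": kfc, khdiuaj
Count: 2

2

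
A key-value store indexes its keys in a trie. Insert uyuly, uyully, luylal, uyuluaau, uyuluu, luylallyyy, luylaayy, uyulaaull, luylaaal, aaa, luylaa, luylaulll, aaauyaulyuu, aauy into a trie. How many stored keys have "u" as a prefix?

Walk to "u"; the words in its subtree are exactly those with that prefix.
Matches: "uyulaaull", "uyully", "uyuluaau", "uyuluu", "uyuly"
Count: 5

5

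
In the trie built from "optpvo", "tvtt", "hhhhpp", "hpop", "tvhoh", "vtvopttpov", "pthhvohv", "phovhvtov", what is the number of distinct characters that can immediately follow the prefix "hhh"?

Follow the path "hhh" to its node, then look at its outgoing edges.
Characters that immediately follow "hhh" among the stored strings: {h}.
That node has 1 child edge.

1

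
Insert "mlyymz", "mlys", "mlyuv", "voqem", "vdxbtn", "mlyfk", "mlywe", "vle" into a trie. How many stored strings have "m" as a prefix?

5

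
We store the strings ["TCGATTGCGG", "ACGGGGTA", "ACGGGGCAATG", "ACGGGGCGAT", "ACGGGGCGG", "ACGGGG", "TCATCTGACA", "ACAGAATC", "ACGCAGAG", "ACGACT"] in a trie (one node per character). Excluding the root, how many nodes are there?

Count nodes per top-level branch (shared prefixes stored once):
  'A'-branch (ACAGAATC, ACGACT, ACGCAGAG, ACGGGG, ACGGGGCAATG, ACGGGGCGAT, ACGGGGCGG, ACGGGGTA): 31 nodes
  'T'-branch (TCATCTGACA, TCGATTGCGG): 18 nodes
Sum: 49

49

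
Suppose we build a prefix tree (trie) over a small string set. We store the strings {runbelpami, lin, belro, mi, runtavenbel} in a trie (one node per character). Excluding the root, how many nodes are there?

28

Count nodes per top-level branch (shared prefixes stored once):
  'b'-branch (belro): 5 nodes
  'l'-branch (lin): 3 nodes
  'm'-branch (mi): 2 nodes
  'r'-branch (runbelpami, runtavenbel): 18 nodes
Sum: 28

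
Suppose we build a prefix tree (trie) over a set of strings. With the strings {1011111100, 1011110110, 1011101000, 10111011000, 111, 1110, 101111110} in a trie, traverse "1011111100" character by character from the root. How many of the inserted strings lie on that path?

Walk "1011111100" from the root; an end-of-word marker is hit whenever a stored word is a prefix of "1011111100".
Prefixes of the query that are stored words: "101111110", "1011111100"
Count: 2

2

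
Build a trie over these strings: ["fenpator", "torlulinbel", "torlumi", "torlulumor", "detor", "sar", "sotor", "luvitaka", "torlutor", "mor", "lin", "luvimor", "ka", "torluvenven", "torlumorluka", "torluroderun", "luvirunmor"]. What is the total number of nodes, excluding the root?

Insert word by word; a character creates a node only if that edge doesn't already exist:
  "fenpator" → 8 new (f, e, n, p, a, t, o, r)
  "torlulinbel" → 11 new (t, o, r, l, u, l, i, n, b, e, l)
  "torlumi" → prefix "torlu" already present; 2 new (m, i)
  "torlulumor" → prefix "torlul" already present; 4 new (u, m, o, r)
  "detor" → 5 new (d, e, t, o, r)
  "sar" → 3 new (s, a, r)
  "sotor" → prefix "s" already present; 4 new (o, t, o, r)
  "luvitaka" → 8 new (l, u, v, i, t, a, k, a)
  "torlutor" → prefix "torlu" already present; 3 new (t, o, r)
  "mor" → 3 new (m, o, r)
  "lin" → prefix "l" already present; 2 new (i, n)
  "luvimor" → prefix "luvi" already present; 3 new (m, o, r)
  "ka" → 2 new (k, a)
  "torluvenven" → prefix "torlu" already present; 6 new (v, e, n, v, e, n)
  "torlumorluka" → prefix "torlum" already present; 6 new (o, r, l, u, k, a)
  "torluroderun" → prefix "torlu" already present; 7 new (r, o, d, e, r, u, n)
  "luvirunmor" → prefix "luvi" already present; 6 new (r, u, n, m, o, r)
Total nodes = 8 + 11 + 2 + 4 + 5 + 3 + 4 + 8 + 3 + 3 + 2 + 3 + 2 + 6 + 6 + 7 + 6 = 83

83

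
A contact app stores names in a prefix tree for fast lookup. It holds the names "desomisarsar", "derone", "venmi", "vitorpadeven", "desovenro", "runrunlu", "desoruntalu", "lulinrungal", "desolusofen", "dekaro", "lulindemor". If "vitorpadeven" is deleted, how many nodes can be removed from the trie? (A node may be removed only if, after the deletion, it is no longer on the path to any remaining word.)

Walk "vitorpadeven" from the leaf back toward the root, removing each node that no remaining word uses.
The suffix "itorpadeven" (11 nodes) is used only by "vitorpadeven"; the node for "v" still has the child "e", so pruning stops there.
Nodes removed: 11

11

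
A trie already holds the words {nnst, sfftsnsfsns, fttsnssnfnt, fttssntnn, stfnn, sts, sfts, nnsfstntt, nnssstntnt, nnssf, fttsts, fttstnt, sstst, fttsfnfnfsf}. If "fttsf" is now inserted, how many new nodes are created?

"fttsf" is already a full path in the trie; only an end-marker is added.
No new nodes are needed: 0.

0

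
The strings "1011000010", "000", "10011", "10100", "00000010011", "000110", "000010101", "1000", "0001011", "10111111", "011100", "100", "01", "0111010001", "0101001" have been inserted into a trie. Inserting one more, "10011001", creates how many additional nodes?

"10011" is already a path in the trie; the remaining "001" must be added.
New nodes needed: |"10011001"| − 5 = 8 − 5 = 3.

3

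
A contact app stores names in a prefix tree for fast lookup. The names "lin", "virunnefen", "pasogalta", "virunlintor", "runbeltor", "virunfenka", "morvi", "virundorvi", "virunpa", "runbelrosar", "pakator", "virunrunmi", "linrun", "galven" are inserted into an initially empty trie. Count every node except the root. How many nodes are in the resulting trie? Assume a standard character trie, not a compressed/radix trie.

78

Insert word by word; a character creates a node only if that edge doesn't already exist:
  "lin" → 3 new (l, i, n)
  "virunnefen" → 10 new (v, i, r, u, n, n, e, f, e, n)
  "pasogalta" → 9 new (p, a, s, o, g, a, l, t, a)
  "virunlintor" → prefix "virun" already present; 6 new (l, i, n, t, o, r)
  "runbeltor" → 9 new (r, u, n, b, e, l, t, o, r)
  "virunfenka" → prefix "virun" already present; 5 new (f, e, n, k, a)
  "morvi" → 5 new (m, o, r, v, i)
  "virundorvi" → prefix "virun" already present; 5 new (d, o, r, v, i)
  "virunpa" → prefix "virun" already present; 2 new (p, a)
  "runbelrosar" → prefix "runbel" already present; 5 new (r, o, s, a, r)
  "pakator" → prefix "pa" already present; 5 new (k, a, t, o, r)
  "virunrunmi" → prefix "virun" already present; 5 new (r, u, n, m, i)
  "linrun" → prefix "lin" already present; 3 new (r, u, n)
  "galven" → 6 new (g, a, l, v, e, n)
Total nodes = 3 + 10 + 9 + 6 + 9 + 5 + 5 + 5 + 2 + 5 + 5 + 5 + 3 + 6 = 78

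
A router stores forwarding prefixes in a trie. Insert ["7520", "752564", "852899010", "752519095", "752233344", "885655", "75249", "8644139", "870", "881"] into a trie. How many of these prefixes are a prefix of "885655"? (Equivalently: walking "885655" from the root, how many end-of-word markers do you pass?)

Walk "885655" from the root; an end-of-word marker is hit whenever a stored word is a prefix of "885655".
Prefixes of the query that are stored words: "885655"
Count: 1

1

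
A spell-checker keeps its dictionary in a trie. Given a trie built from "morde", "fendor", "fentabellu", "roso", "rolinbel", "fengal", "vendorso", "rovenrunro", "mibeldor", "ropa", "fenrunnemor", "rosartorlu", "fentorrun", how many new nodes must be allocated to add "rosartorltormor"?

"rosartorl" is already a path in the trie; the remaining "tormor" must be added.
So 15 − 9 = 6 new nodes.

6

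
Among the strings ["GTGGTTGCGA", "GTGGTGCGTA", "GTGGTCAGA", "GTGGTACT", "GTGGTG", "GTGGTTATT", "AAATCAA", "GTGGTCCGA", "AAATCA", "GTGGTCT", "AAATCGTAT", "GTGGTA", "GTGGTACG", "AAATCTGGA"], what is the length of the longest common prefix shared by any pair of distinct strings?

Look for the deepest trie node that still has at least two words in its subtree.
"GTGGTACG" and "GTGGTACT" agree on "GTGGTAC" (7 characters) before diverging; nothing deeper is shared.
Longest shared-prefix length: 7

7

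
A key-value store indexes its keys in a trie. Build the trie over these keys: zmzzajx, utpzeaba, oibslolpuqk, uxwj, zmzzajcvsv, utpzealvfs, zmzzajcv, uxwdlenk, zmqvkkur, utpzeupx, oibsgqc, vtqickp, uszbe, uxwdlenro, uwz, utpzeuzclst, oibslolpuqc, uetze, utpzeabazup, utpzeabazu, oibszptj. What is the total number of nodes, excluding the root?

Insert word by word; a character creates a node only if that edge doesn't already exist:
  "zmzzajx" → 7 new (z, m, z, z, a, j, x)
  "utpzeaba" → 8 new (u, t, p, z, e, a, b, a)
  "oibslolpuqk" → 11 new (o, i, b, s, l, o, l, p, u, q, k)
  "uxwj" → prefix "u" already present; 3 new (x, w, j)
  "zmzzajcvsv" → prefix "zmzzaj" already present; 4 new (c, v, s, v)
  "utpzealvfs" → prefix "utpzea" already present; 4 new (l, v, f, s)
  "zmzzajcv" → prefix "zmzzajcv" already present; 0 new (none)
  "uxwdlenk" → prefix "uxw" already present; 5 new (d, l, e, n, k)
  "zmqvkkur" → prefix "zm" already present; 6 new (q, v, k, k, u, r)
  "utpzeupx" → prefix "utpze" already present; 3 new (u, p, x)
  "oibsgqc" → prefix "oibs" already present; 3 new (g, q, c)
  "vtqickp" → 7 new (v, t, q, i, c, k, p)
  "uszbe" → prefix "u" already present; 4 new (s, z, b, e)
  "uxwdlenro" → prefix "uxwdlen" already present; 2 new (r, o)
  "uwz" → prefix "u" already present; 2 new (w, z)
  "utpzeuzclst" → prefix "utpzeu" already present; 5 new (z, c, l, s, t)
  "oibslolpuqc" → prefix "oibslolpuq" already present; 1 new (c)
  "uetze" → prefix "u" already present; 4 new (e, t, z, e)
  "utpzeabazup" → prefix "utpzeaba" already present; 3 new (z, u, p)
  "utpzeabazu" → prefix "utpzeabazu" already present; 0 new (none)
  "oibszptj" → prefix "oibs" already present; 4 new (z, p, t, j)
Total nodes = 7 + 8 + 11 + 3 + 4 + 4 + 0 + 5 + 6 + 3 + 3 + 7 + 4 + 2 + 2 + 5 + 1 + 4 + 3 + 0 + 4 = 86

86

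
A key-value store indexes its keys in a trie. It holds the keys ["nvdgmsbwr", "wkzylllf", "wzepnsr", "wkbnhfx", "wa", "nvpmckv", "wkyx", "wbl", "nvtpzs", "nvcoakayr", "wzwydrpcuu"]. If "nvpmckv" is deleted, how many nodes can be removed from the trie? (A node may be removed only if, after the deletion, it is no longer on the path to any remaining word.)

5

Walk "nvpmckv" from the leaf back toward the root, removing each node that no remaining word uses.
The suffix "pmckv" (5 nodes) is used only by "nvpmckv"; the node for "nv" still has the child "d", so pruning stops there.
Nodes removed: 5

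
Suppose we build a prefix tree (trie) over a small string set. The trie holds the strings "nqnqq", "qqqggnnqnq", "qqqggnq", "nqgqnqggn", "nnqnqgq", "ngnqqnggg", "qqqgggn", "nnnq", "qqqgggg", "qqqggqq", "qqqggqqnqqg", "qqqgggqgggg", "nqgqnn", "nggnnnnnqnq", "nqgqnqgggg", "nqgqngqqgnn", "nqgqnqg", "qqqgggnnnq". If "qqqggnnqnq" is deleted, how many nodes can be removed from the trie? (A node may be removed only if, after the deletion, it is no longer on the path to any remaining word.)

4

After clearing the end-marker at "qqqggnnqnq", prune upward until reaching a node still needed by another word.
The suffix "nqnq" (4 nodes) is used only by "qqqggnnqnq"; the node for "qqqggn" still has the child "q", so pruning stops there.
Nodes removed: 4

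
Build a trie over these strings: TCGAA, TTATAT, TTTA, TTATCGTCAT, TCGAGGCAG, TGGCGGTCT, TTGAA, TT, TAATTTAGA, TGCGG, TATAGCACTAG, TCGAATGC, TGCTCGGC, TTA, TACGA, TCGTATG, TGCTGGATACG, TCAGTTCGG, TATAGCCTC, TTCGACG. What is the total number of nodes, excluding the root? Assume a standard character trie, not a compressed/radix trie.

91

Count nodes per top-level branch (shared prefixes stored once):
  'T'-branch (TAATTTAGA, TACGA, TATAGCACTAG, TATAGCCTC, TCAGTTCGG, TCGAA, TCGAATGC, TCGAGGCAG, TCGTATG, TGCGG, TGCTCGGC, TGCTGGATACG, TGGCGGTCT, TT, TTA, TTATAT, TTATCGTCAT, TTCGACG, TTGAA, TTTA): 91 nodes
Sum: 91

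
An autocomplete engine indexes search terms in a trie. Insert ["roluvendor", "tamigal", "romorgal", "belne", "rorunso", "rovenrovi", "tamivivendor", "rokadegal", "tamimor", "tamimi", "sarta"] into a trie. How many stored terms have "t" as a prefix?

Traverse to the node for "t", then collect every word in that subtree.
Matches: "tamigal", "tamimi", "tamimor", "tamivivendor"
Count: 4

4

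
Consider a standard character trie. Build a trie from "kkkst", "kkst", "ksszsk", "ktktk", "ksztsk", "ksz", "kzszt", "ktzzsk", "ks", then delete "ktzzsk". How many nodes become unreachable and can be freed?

A node on "ktzzsk"'s path can go only if nothing else ends at it or branches off below it.
The suffix "zzsk" (4 nodes) is used only by "ktzzsk"; the node for "kt" still has the child "k", so pruning stops there.
Nodes removed: 4

4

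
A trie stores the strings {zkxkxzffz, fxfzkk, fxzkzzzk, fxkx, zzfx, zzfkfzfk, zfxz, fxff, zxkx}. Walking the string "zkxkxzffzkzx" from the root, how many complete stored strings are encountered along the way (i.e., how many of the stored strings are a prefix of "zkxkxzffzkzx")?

Walk "zkxkxzffzkzx" from the root; an end-of-word marker is hit whenever a stored word is a prefix of "zkxkxzffzkzx".
Prefixes of the query that are stored words: "zkxkxzffz"
Count: 1

1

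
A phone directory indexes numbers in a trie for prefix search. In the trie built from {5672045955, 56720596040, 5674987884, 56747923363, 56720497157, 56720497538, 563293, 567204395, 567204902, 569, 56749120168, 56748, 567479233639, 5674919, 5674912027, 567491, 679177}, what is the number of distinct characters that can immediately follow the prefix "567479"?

Follow the path "567479" to its node, then look at its outgoing edges.
Characters that immediately follow "567479" among the stored strings: {2}.
That node has 1 child edge.

1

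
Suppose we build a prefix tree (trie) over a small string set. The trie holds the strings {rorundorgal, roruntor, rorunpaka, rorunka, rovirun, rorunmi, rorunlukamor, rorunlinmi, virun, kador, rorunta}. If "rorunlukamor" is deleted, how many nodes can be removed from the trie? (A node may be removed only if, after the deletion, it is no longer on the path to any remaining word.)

After clearing the end-marker at "rorunlukamor", prune upward until reaching a node still needed by another word.
The suffix "ukamor" (6 nodes) is used only by "rorunlukamor"; the node for "rorunl" still has the child "i", so pruning stops there.
Nodes removed: 6

6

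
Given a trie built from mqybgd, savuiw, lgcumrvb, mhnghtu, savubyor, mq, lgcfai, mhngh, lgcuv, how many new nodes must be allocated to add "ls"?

The longest prefix of "ls" already in the trie is "l" (length 1).
New nodes needed: |"ls"| − 1 = 2 − 1 = 1.

1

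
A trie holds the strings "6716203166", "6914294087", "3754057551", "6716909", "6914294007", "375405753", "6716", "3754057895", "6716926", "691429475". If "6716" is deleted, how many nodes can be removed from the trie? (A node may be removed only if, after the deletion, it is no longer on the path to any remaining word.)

0

After clearing the end-marker at "6716", prune upward until reaching a node still needed by another word.
Every node on "6716" is still needed (e.g. by "6716203166"), so nothing is freed.
Nodes removed: 0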